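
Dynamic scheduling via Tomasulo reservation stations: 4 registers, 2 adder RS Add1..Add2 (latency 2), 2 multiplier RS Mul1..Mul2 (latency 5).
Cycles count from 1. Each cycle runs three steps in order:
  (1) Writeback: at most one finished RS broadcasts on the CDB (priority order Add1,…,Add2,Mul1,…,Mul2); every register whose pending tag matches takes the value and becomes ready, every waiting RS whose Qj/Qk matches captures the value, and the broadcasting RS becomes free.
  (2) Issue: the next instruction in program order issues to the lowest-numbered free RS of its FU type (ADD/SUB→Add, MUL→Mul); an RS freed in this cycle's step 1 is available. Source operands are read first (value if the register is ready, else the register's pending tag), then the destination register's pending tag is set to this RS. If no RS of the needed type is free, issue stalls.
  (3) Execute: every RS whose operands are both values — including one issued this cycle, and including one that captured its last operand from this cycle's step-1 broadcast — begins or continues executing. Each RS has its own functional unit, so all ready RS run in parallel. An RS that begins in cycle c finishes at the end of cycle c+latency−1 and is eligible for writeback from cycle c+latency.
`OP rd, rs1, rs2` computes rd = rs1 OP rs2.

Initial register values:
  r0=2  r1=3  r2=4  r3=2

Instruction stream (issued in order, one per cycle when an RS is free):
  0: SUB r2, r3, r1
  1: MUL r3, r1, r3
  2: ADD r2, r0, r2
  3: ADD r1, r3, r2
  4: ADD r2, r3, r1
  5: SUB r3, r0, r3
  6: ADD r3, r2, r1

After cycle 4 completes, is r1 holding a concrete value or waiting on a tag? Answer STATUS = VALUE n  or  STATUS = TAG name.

STATUS = TAG Add2

c1: issue SUB r2<-Add1 | r0:2,r1:3,r2:Add1,r3:2
c2: issue MUL r3<-Mul1 | r0:2,r1:3,r2:Add1,r3:Mul1
c3: CDB Add1=-1; issue ADD r2<-Add1 | r0:2,r1:3,r2:Add1,r3:Mul1
c4: issue ADD r1<-Add2 | r0:2,r1:Add2,r2:Add1,r3:Mul1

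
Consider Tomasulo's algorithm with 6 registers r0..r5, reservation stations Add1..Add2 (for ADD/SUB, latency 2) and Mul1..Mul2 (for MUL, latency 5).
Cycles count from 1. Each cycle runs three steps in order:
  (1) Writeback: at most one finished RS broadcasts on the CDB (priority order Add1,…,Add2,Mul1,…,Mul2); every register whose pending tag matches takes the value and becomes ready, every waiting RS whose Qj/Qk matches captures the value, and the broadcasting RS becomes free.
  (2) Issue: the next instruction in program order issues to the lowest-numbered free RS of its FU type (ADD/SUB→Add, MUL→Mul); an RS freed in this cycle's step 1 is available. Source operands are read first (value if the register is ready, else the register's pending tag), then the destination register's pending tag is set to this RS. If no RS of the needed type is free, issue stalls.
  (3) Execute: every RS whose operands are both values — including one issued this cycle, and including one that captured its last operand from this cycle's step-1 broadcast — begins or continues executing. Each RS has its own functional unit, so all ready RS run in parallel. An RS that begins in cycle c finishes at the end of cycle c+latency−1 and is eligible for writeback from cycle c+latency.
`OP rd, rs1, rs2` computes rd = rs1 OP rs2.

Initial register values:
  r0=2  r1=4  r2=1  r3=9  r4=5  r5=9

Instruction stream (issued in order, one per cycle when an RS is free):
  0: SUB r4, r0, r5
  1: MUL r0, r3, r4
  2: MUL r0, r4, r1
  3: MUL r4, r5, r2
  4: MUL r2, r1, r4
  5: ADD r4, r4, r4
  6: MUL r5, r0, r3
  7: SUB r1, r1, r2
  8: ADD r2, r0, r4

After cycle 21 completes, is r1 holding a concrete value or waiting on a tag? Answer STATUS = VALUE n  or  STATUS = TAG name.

  c1: issue SUB r4<-Add1  regs: r0:2,r1:4,r2:1,r3:9,r4:Add1,r5:9
  c2: issue MUL r0<-Mul1  regs: r0:Mul1,r1:4,r2:1,r3:9,r4:Add1,r5:9
  c3: CDB Add1=-7; issue MUL r0<-Mul2  regs: r0:Mul2,r1:4,r2:1,r3:9,r4:-7,r5:9
  c4: stall  regs: r0:Mul2,r1:4,r2:1,r3:9,r4:-7,r5:9
  c5: stall  regs: r0:Mul2,r1:4,r2:1,r3:9,r4:-7,r5:9
  c6: stall  regs: r0:Mul2,r1:4,r2:1,r3:9,r4:-7,r5:9
  c7: stall  regs: r0:Mul2,r1:4,r2:1,r3:9,r4:-7,r5:9
  c8: CDB Mul1=-63; issue MUL r4<-Mul1  regs: r0:Mul2,r1:4,r2:1,r3:9,r4:Mul1,r5:9
  c9: CDB Mul2=-28; issue MUL r2<-Mul2  regs: r0:-28,r1:4,r2:Mul2,r3:9,r4:Mul1,r5:9
  c10: issue ADD r4<-Add1  regs: r0:-28,r1:4,r2:Mul2,r3:9,r4:Add1,r5:9
  c11: stall  regs: r0:-28,r1:4,r2:Mul2,r3:9,r4:Add1,r5:9
  c12: stall  regs: r0:-28,r1:4,r2:Mul2,r3:9,r4:Add1,r5:9
  c13: CDB Mul1=9; issue MUL r5<-Mul1  regs: r0:-28,r1:4,r2:Mul2,r3:9,r4:Add1,r5:Mul1
  c14: issue SUB r1<-Add2  regs: r0:-28,r1:Add2,r2:Mul2,r3:9,r4:Add1,r5:Mul1
  c15: CDB Add1=18; issue ADD r2<-Add1  regs: r0:-28,r1:Add2,r2:Add1,r3:9,r4:18,r5:Mul1
  c16: -  regs: r0:-28,r1:Add2,r2:Add1,r3:9,r4:18,r5:Mul1
  c17: CDB Add1=-10  regs: r0:-28,r1:Add2,r2:-10,r3:9,r4:18,r5:Mul1
  c18: CDB Mul1=-252  regs: r0:-28,r1:Add2,r2:-10,r3:9,r4:18,r5:-252
  c19: CDB Mul2=36  regs: r0:-28,r1:Add2,r2:-10,r3:9,r4:18,r5:-252
  c20: -  regs: r0:-28,r1:Add2,r2:-10,r3:9,r4:18,r5:-252
  c21: CDB Add2=-32  regs: r0:-28,r1:-32,r2:-10,r3:9,r4:18,r5:-252

STATUS = VALUE -32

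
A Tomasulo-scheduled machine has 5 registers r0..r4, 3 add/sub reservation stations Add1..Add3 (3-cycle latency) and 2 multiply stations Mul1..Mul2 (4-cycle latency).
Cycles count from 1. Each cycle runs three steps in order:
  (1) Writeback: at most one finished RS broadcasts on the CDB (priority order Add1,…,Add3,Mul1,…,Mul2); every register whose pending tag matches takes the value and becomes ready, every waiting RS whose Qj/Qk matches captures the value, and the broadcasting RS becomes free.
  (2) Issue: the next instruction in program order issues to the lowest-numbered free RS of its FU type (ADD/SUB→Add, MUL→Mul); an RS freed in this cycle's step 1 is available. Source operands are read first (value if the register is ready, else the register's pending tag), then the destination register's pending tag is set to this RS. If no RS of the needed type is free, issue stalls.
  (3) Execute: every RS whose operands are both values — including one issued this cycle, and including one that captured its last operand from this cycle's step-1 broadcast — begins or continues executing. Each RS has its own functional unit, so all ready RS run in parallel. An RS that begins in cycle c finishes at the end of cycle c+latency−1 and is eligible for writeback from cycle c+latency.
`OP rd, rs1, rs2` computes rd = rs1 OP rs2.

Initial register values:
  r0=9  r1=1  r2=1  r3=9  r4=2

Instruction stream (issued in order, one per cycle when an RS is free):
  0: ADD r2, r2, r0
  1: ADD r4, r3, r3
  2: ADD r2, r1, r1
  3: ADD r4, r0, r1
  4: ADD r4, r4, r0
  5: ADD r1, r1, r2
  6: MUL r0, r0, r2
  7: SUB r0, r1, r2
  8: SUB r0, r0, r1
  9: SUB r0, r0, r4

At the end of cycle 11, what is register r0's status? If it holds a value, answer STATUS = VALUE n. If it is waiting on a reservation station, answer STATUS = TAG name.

c1: issue ADD r2<-Add1 | r0:9,r1:1,r2:Add1,r3:9,r4:2
c2: issue ADD r4<-Add2 | r0:9,r1:1,r2:Add1,r3:9,r4:Add2
c3: issue ADD r2<-Add3 | r0:9,r1:1,r2:Add3,r3:9,r4:Add2
c4: CDB Add1=10; issue ADD r4<-Add1 | r0:9,r1:1,r2:Add3,r3:9,r4:Add1
c5: CDB Add2=18; issue ADD r4<-Add2 | r0:9,r1:1,r2:Add3,r3:9,r4:Add2
c6: CDB Add3=2; issue ADD r1<-Add3 | r0:9,r1:Add3,r2:2,r3:9,r4:Add2
c7: CDB Add1=10; issue MUL r0<-Mul1 | r0:Mul1,r1:Add3,r2:2,r3:9,r4:Add2
c8: issue SUB r0<-Add1 | r0:Add1,r1:Add3,r2:2,r3:9,r4:Add2
c9: CDB Add3=3; issue SUB r0<-Add3 | r0:Add3,r1:3,r2:2,r3:9,r4:Add2
c10: CDB Add2=19; issue SUB r0<-Add2 | r0:Add2,r1:3,r2:2,r3:9,r4:19
c11: CDB Mul1=18 | r0:Add2,r1:3,r2:2,r3:9,r4:19

STATUS = TAG Add2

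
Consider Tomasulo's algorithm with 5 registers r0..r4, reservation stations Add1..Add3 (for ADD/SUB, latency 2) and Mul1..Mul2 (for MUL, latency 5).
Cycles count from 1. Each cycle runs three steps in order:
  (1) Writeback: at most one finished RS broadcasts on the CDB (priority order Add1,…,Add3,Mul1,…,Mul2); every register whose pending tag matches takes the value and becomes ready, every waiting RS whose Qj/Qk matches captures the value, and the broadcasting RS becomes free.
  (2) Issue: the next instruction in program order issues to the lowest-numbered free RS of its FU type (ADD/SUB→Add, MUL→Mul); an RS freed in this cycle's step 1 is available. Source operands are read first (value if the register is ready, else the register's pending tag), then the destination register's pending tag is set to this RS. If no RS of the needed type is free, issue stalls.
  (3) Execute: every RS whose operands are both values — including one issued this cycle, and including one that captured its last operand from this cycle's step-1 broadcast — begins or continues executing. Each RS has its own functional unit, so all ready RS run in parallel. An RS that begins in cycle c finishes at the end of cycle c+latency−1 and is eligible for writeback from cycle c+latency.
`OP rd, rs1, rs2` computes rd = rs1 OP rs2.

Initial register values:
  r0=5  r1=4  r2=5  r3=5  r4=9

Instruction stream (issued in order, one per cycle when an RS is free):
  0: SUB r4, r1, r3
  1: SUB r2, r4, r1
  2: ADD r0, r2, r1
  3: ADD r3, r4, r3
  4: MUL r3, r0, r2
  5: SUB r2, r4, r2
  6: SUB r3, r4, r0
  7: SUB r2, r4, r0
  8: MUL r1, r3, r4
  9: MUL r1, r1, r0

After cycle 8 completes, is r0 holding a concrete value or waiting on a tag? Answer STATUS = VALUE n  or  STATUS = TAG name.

STATUS = VALUE -1

c1: issue SUB r4<-Add1 | r0:5,r1:4,r2:5,r3:5,r4:Add1
c2: issue SUB r2<-Add2 | r0:5,r1:4,r2:Add2,r3:5,r4:Add1
c3: CDB Add1=-1; issue ADD r0<-Add1 | r0:Add1,r1:4,r2:Add2,r3:5,r4:-1
c4: issue ADD r3<-Add3 | r0:Add1,r1:4,r2:Add2,r3:Add3,r4:-1
c5: CDB Add2=-5; issue MUL r3<-Mul1 | r0:Add1,r1:4,r2:-5,r3:Mul1,r4:-1
c6: CDB Add3=4; issue SUB r2<-Add2 | r0:Add1,r1:4,r2:Add2,r3:Mul1,r4:-1
c7: CDB Add1=-1; issue SUB r3<-Add1 | r0:-1,r1:4,r2:Add2,r3:Add1,r4:-1
c8: CDB Add2=4; issue SUB r2<-Add2 | r0:-1,r1:4,r2:Add2,r3:Add1,r4:-1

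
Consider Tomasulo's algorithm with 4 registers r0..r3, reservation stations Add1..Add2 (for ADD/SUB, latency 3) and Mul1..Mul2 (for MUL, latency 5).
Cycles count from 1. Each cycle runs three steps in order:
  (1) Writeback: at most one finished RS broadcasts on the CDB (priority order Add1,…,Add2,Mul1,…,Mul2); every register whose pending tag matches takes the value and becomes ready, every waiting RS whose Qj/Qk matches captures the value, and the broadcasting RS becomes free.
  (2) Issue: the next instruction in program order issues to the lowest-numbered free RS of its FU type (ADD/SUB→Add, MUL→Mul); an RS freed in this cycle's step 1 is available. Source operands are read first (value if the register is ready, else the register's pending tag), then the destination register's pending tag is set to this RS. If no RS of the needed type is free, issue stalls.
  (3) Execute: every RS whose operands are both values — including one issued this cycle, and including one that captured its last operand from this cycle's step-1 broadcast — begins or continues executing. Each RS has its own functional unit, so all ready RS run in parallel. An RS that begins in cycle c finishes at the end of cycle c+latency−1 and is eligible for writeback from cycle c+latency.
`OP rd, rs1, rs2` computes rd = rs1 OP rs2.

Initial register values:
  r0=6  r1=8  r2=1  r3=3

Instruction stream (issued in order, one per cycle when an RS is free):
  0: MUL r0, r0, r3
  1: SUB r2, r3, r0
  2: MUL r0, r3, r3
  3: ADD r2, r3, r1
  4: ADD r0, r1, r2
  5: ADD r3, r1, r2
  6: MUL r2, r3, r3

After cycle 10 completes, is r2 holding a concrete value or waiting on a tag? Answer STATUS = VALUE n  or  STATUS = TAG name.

c1: issue MUL r0<-Mul1 | r0:Mul1,r1:8,r2:1,r3:3
c2: issue SUB r2<-Add1 | r0:Mul1,r1:8,r2:Add1,r3:3
c3: issue MUL r0<-Mul2 | r0:Mul2,r1:8,r2:Add1,r3:3
c4: issue ADD r2<-Add2 | r0:Mul2,r1:8,r2:Add2,r3:3
c5: stall | r0:Mul2,r1:8,r2:Add2,r3:3
c6: CDB Mul1=18; stall | r0:Mul2,r1:8,r2:Add2,r3:3
c7: CDB Add2=11; issue ADD r0<-Add2 | r0:Add2,r1:8,r2:11,r3:3
c8: CDB Mul2=9; stall | r0:Add2,r1:8,r2:11,r3:3
c9: CDB Add1=-15; issue ADD r3<-Add1 | r0:Add2,r1:8,r2:11,r3:Add1
c10: CDB Add2=19; issue MUL r2<-Mul1 | r0:19,r1:8,r2:Mul1,r3:Add1

STATUS = TAG Mul1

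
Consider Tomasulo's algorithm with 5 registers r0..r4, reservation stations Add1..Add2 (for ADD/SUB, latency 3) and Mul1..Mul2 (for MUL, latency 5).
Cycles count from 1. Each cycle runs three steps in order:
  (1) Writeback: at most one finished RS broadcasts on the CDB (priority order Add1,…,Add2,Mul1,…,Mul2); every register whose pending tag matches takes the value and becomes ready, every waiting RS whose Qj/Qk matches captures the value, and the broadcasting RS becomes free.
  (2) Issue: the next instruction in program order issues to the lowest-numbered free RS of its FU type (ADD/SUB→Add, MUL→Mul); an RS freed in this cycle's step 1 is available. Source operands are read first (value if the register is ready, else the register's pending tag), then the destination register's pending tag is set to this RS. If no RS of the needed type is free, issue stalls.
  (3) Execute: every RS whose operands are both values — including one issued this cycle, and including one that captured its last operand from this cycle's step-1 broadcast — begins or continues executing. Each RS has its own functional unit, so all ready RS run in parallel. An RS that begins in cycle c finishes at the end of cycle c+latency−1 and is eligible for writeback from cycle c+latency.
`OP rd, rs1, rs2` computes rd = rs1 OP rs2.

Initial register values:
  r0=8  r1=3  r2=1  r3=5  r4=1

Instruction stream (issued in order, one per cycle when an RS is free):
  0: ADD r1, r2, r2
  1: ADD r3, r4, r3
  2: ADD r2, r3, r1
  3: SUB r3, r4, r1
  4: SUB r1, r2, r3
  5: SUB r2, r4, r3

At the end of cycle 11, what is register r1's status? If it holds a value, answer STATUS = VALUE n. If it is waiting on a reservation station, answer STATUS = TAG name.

STATUS = TAG Add1

  c1: issue ADD r1<-Add1  regs: r0:8,r1:Add1,r2:1,r3:5,r4:1
  c2: issue ADD r3<-Add2  regs: r0:8,r1:Add1,r2:1,r3:Add2,r4:1
  c3: stall  regs: r0:8,r1:Add1,r2:1,r3:Add2,r4:1
  c4: CDB Add1=2; issue ADD r2<-Add1  regs: r0:8,r1:2,r2:Add1,r3:Add2,r4:1
  c5: CDB Add2=6; issue SUB r3<-Add2  regs: r0:8,r1:2,r2:Add1,r3:Add2,r4:1
  c6: stall  regs: r0:8,r1:2,r2:Add1,r3:Add2,r4:1
  c7: stall  regs: r0:8,r1:2,r2:Add1,r3:Add2,r4:1
  c8: CDB Add1=8; issue SUB r1<-Add1  regs: r0:8,r1:Add1,r2:8,r3:Add2,r4:1
  c9: CDB Add2=-1; issue SUB r2<-Add2  regs: r0:8,r1:Add1,r2:Add2,r3:-1,r4:1
  c10: -  regs: r0:8,r1:Add1,r2:Add2,r3:-1,r4:1
  c11: -  regs: r0:8,r1:Add1,r2:Add2,r3:-1,r4:1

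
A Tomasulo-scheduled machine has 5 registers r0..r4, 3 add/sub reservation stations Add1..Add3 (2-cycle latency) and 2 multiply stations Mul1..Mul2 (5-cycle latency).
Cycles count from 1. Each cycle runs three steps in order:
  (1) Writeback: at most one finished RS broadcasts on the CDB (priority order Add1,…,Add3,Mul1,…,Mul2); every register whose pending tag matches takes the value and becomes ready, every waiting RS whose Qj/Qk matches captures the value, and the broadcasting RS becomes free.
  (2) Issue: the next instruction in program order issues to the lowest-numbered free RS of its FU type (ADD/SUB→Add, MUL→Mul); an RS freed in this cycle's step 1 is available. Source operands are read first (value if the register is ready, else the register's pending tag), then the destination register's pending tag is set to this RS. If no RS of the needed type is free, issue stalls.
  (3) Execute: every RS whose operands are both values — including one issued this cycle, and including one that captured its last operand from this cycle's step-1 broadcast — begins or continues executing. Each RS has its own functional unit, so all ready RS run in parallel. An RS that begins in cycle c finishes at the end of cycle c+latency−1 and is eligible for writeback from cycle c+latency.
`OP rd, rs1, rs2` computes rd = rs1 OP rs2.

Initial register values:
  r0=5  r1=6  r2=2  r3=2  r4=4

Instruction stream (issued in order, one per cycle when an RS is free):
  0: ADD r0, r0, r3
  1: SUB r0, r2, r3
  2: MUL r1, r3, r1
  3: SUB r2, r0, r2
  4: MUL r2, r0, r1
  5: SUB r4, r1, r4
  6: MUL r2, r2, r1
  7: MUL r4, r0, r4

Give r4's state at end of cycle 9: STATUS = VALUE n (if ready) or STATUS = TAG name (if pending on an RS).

STATUS = TAG Add1

cycle 1: issue ADD r0<-Add1 // r0:Add1,r1:6,r2:2,r3:2,r4:4
cycle 2: issue SUB r0<-Add2 // r0:Add2,r1:6,r2:2,r3:2,r4:4
cycle 3: CDB Add1=7; issue MUL r1<-Mul1 // r0:Add2,r1:Mul1,r2:2,r3:2,r4:4
cycle 4: CDB Add2=0; issue SUB r2<-Add1 // r0:0,r1:Mul1,r2:Add1,r3:2,r4:4
cycle 5: issue MUL r2<-Mul2 // r0:0,r1:Mul1,r2:Mul2,r3:2,r4:4
cycle 6: CDB Add1=-2; issue SUB r4<-Add1 // r0:0,r1:Mul1,r2:Mul2,r3:2,r4:Add1
cycle 7: stall // r0:0,r1:Mul1,r2:Mul2,r3:2,r4:Add1
cycle 8: CDB Mul1=12; issue MUL r2<-Mul1 // r0:0,r1:12,r2:Mul1,r3:2,r4:Add1
cycle 9: stall // r0:0,r1:12,r2:Mul1,r3:2,r4:Add1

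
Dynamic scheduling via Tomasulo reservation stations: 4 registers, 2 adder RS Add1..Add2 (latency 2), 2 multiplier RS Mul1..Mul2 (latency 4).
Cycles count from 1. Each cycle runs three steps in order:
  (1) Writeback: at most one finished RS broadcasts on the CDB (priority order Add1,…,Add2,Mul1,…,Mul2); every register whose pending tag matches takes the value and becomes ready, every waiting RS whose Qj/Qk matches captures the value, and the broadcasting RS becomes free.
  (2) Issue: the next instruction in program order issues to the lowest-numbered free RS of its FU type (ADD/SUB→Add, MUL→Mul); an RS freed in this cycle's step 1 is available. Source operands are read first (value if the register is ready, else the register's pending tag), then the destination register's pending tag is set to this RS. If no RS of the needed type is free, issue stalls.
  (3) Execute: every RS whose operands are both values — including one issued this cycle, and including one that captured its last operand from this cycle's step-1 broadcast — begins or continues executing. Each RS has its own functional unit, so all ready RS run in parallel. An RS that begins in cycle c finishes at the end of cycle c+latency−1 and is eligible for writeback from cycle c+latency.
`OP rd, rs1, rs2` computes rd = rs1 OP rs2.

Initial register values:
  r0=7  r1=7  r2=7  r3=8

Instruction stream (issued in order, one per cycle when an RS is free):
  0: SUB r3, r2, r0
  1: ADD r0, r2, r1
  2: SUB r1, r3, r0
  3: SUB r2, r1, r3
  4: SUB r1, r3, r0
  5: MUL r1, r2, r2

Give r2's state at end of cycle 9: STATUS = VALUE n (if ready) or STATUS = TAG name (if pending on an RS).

cycle 1: issue SUB r3<-Add1 // r0:7,r1:7,r2:7,r3:Add1
cycle 2: issue ADD r0<-Add2 // r0:Add2,r1:7,r2:7,r3:Add1
cycle 3: CDB Add1=0; issue SUB r1<-Add1 // r0:Add2,r1:Add1,r2:7,r3:0
cycle 4: CDB Add2=14; issue SUB r2<-Add2 // r0:14,r1:Add1,r2:Add2,r3:0
cycle 5: stall // r0:14,r1:Add1,r2:Add2,r3:0
cycle 6: CDB Add1=-14; issue SUB r1<-Add1 // r0:14,r1:Add1,r2:Add2,r3:0
cycle 7: issue MUL r1<-Mul1 // r0:14,r1:Mul1,r2:Add2,r3:0
cycle 8: CDB Add1=-14 // r0:14,r1:Mul1,r2:Add2,r3:0
cycle 9: CDB Add2=-14 // r0:14,r1:Mul1,r2:-14,r3:0

STATUS = VALUE -14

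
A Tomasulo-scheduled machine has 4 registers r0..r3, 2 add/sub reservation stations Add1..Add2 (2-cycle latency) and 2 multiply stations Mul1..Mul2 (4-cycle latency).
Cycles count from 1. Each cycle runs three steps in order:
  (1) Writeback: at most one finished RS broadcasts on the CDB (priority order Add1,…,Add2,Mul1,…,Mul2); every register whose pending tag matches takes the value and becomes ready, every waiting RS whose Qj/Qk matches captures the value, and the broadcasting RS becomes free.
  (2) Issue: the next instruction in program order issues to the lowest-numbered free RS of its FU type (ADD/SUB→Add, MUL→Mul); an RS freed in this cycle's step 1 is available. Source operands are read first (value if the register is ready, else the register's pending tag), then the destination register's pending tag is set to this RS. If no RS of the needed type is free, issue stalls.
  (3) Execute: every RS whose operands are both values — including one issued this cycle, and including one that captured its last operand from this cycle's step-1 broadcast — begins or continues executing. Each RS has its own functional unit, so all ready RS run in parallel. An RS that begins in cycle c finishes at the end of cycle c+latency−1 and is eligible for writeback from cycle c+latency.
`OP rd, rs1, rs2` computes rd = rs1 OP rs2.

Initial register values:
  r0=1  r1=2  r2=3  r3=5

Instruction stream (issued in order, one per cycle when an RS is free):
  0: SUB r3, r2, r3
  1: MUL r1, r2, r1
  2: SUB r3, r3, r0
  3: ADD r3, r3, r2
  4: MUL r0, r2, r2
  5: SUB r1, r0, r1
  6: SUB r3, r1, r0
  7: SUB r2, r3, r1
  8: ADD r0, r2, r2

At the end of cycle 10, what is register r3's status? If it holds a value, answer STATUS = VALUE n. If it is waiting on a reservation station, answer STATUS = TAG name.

c1: issue SUB r3<-Add1 | r0:1,r1:2,r2:3,r3:Add1
c2: issue MUL r1<-Mul1 | r0:1,r1:Mul1,r2:3,r3:Add1
c3: CDB Add1=-2; issue SUB r3<-Add1 | r0:1,r1:Mul1,r2:3,r3:Add1
c4: issue ADD r3<-Add2 | r0:1,r1:Mul1,r2:3,r3:Add2
c5: CDB Add1=-3; issue MUL r0<-Mul2 | r0:Mul2,r1:Mul1,r2:3,r3:Add2
c6: CDB Mul1=6; issue SUB r1<-Add1 | r0:Mul2,r1:Add1,r2:3,r3:Add2
c7: CDB Add2=0; issue SUB r3<-Add2 | r0:Mul2,r1:Add1,r2:3,r3:Add2
c8: stall | r0:Mul2,r1:Add1,r2:3,r3:Add2
c9: CDB Mul2=9; stall | r0:9,r1:Add1,r2:3,r3:Add2
c10: stall | r0:9,r1:Add1,r2:3,r3:Add2

STATUS = TAG Add2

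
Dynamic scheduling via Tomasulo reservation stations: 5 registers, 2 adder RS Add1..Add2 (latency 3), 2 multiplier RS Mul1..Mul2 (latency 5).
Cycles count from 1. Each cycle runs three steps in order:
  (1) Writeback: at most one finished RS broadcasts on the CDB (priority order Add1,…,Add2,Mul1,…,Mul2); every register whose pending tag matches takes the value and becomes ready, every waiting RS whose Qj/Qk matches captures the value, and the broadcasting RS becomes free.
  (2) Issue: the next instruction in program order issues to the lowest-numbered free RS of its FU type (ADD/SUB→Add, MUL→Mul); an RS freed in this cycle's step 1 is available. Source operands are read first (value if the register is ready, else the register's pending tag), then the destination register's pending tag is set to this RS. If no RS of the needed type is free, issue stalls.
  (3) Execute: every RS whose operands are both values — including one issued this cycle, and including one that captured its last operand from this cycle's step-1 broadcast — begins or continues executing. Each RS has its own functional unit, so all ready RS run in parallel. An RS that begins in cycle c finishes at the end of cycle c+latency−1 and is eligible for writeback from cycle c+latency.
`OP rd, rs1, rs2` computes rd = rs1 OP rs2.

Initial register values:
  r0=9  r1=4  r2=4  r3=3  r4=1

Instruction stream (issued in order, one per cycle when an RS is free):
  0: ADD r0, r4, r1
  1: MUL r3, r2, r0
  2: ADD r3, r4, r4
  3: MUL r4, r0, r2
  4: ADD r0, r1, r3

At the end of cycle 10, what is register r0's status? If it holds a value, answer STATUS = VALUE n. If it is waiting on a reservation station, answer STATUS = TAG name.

STATUS = VALUE 6

cycle 1: issue ADD r0<-Add1 // r0:Add1,r1:4,r2:4,r3:3,r4:1
cycle 2: issue MUL r3<-Mul1 // r0:Add1,r1:4,r2:4,r3:Mul1,r4:1
cycle 3: issue ADD r3<-Add2 // r0:Add1,r1:4,r2:4,r3:Add2,r4:1
cycle 4: CDB Add1=5; issue MUL r4<-Mul2 // r0:5,r1:4,r2:4,r3:Add2,r4:Mul2
cycle 5: issue ADD r0<-Add1 // r0:Add1,r1:4,r2:4,r3:Add2,r4:Mul2
cycle 6: CDB Add2=2 // r0:Add1,r1:4,r2:4,r3:2,r4:Mul2
cycle 7: - // r0:Add1,r1:4,r2:4,r3:2,r4:Mul2
cycle 8: - // r0:Add1,r1:4,r2:4,r3:2,r4:Mul2
cycle 9: CDB Add1=6 // r0:6,r1:4,r2:4,r3:2,r4:Mul2
cycle 10: CDB Mul1=20 // r0:6,r1:4,r2:4,r3:2,r4:Mul2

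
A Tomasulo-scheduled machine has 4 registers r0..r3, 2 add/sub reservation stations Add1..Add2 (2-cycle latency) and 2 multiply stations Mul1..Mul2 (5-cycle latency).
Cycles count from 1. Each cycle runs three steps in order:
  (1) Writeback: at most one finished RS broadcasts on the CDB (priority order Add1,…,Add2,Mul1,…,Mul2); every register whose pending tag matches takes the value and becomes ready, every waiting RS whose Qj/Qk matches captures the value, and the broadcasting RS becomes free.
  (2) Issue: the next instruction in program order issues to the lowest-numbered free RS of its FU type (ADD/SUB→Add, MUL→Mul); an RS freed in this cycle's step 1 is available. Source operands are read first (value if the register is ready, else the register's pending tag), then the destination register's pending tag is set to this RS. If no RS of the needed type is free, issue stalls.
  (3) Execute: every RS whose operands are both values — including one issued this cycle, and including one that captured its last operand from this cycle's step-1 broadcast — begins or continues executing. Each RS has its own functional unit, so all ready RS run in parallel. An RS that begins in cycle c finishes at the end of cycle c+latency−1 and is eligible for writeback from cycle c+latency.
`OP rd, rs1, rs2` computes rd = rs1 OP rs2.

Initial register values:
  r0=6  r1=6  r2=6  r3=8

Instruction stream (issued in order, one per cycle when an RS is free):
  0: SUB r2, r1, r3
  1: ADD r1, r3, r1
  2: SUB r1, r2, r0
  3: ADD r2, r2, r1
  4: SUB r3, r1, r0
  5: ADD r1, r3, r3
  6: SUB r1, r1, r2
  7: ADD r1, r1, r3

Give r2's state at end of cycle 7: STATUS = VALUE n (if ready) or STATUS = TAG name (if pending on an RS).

c1: issue SUB r2<-Add1 | r0:6,r1:6,r2:Add1,r3:8
c2: issue ADD r1<-Add2 | r0:6,r1:Add2,r2:Add1,r3:8
c3: CDB Add1=-2; issue SUB r1<-Add1 | r0:6,r1:Add1,r2:-2,r3:8
c4: CDB Add2=14; issue ADD r2<-Add2 | r0:6,r1:Add1,r2:Add2,r3:8
c5: CDB Add1=-8; issue SUB r3<-Add1 | r0:6,r1:-8,r2:Add2,r3:Add1
c6: stall | r0:6,r1:-8,r2:Add2,r3:Add1
c7: CDB Add1=-14; issue ADD r1<-Add1 | r0:6,r1:Add1,r2:Add2,r3:-14

STATUS = TAG Add2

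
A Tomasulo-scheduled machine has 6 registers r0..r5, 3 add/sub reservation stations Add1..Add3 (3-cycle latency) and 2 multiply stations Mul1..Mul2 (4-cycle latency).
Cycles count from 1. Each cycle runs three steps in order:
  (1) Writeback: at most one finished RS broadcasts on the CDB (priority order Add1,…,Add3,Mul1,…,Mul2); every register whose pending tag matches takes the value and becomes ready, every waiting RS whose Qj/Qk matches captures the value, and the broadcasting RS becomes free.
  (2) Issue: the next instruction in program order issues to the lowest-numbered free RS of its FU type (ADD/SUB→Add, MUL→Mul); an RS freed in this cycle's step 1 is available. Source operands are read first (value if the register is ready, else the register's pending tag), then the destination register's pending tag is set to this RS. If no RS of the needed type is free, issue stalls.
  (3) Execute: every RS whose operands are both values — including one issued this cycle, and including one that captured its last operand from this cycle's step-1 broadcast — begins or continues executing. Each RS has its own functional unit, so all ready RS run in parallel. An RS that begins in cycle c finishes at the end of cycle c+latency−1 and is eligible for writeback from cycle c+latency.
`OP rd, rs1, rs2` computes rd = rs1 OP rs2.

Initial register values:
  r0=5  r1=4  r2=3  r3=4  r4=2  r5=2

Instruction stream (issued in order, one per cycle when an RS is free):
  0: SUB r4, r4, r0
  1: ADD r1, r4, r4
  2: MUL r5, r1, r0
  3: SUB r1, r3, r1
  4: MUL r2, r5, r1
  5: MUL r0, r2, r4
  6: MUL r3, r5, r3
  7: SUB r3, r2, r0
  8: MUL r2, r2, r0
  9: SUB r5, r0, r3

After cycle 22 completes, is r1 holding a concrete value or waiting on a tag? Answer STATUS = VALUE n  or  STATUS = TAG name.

cycle 1: issue SUB r4<-Add1 // r0:5,r1:4,r2:3,r3:4,r4:Add1,r5:2
cycle 2: issue ADD r1<-Add2 // r0:5,r1:Add2,r2:3,r3:4,r4:Add1,r5:2
cycle 3: issue MUL r5<-Mul1 // r0:5,r1:Add2,r2:3,r3:4,r4:Add1,r5:Mul1
cycle 4: CDB Add1=-3; issue SUB r1<-Add1 // r0:5,r1:Add1,r2:3,r3:4,r4:-3,r5:Mul1
cycle 5: issue MUL r2<-Mul2 // r0:5,r1:Add1,r2:Mul2,r3:4,r4:-3,r5:Mul1
cycle 6: stall // r0:5,r1:Add1,r2:Mul2,r3:4,r4:-3,r5:Mul1
cycle 7: CDB Add2=-6; stall // r0:5,r1:Add1,r2:Mul2,r3:4,r4:-3,r5:Mul1
cycle 8: stall // r0:5,r1:Add1,r2:Mul2,r3:4,r4:-3,r5:Mul1
cycle 9: stall // r0:5,r1:Add1,r2:Mul2,r3:4,r4:-3,r5:Mul1
cycle 10: CDB Add1=10; stall // r0:5,r1:10,r2:Mul2,r3:4,r4:-3,r5:Mul1
cycle 11: CDB Mul1=-30; issue MUL r0<-Mul1 // r0:Mul1,r1:10,r2:Mul2,r3:4,r4:-3,r5:-30
cycle 12: stall // r0:Mul1,r1:10,r2:Mul2,r3:4,r4:-3,r5:-30
cycle 13: stall // r0:Mul1,r1:10,r2:Mul2,r3:4,r4:-3,r5:-30
cycle 14: stall // r0:Mul1,r1:10,r2:Mul2,r3:4,r4:-3,r5:-30
cycle 15: CDB Mul2=-300; issue MUL r3<-Mul2 // r0:Mul1,r1:10,r2:-300,r3:Mul2,r4:-3,r5:-30
cycle 16: issue SUB r3<-Add1 // r0:Mul1,r1:10,r2:-300,r3:Add1,r4:-3,r5:-30
cycle 17: stall // r0:Mul1,r1:10,r2:-300,r3:Add1,r4:-3,r5:-30
cycle 18: stall // r0:Mul1,r1:10,r2:-300,r3:Add1,r4:-3,r5:-30
cycle 19: CDB Mul1=900; issue MUL r2<-Mul1 // r0:900,r1:10,r2:Mul1,r3:Add1,r4:-3,r5:-30
cycle 20: CDB Mul2=-120; issue SUB r5<-Add2 // r0:900,r1:10,r2:Mul1,r3:Add1,r4:-3,r5:Add2
cycle 21: - // r0:900,r1:10,r2:Mul1,r3:Add1,r4:-3,r5:Add2
cycle 22: CDB Add1=-1200 // r0:900,r1:10,r2:Mul1,r3:-1200,r4:-3,r5:Add2

STATUS = VALUE 10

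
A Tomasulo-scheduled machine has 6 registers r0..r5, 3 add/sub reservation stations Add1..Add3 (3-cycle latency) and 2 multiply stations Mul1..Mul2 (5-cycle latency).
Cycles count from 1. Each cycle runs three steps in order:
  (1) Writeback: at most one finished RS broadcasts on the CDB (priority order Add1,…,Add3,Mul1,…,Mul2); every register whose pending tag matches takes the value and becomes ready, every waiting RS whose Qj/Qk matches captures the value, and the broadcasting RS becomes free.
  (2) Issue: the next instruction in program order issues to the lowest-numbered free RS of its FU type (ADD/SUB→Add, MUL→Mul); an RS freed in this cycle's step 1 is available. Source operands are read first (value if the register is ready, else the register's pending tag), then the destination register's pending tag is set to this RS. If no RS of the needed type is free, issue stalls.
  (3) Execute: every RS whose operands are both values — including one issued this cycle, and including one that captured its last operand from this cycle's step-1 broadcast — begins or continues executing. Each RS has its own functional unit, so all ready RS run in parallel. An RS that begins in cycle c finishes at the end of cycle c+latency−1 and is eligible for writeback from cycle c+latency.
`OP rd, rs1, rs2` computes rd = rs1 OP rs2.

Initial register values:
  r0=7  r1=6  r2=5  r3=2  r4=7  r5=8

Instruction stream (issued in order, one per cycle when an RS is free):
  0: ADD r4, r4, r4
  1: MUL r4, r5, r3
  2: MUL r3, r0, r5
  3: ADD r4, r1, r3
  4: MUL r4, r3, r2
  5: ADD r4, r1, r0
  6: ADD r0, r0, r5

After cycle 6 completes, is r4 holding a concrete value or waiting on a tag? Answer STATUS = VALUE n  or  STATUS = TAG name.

  c1: issue ADD r4<-Add1  regs: r0:7,r1:6,r2:5,r3:2,r4:Add1,r5:8
  c2: issue MUL r4<-Mul1  regs: r0:7,r1:6,r2:5,r3:2,r4:Mul1,r5:8
  c3: issue MUL r3<-Mul2  regs: r0:7,r1:6,r2:5,r3:Mul2,r4:Mul1,r5:8
  c4: CDB Add1=14; issue ADD r4<-Add1  regs: r0:7,r1:6,r2:5,r3:Mul2,r4:Add1,r5:8
  c5: stall  regs: r0:7,r1:6,r2:5,r3:Mul2,r4:Add1,r5:8
  c6: stall  regs: r0:7,r1:6,r2:5,r3:Mul2,r4:Add1,r5:8

STATUS = TAG Add1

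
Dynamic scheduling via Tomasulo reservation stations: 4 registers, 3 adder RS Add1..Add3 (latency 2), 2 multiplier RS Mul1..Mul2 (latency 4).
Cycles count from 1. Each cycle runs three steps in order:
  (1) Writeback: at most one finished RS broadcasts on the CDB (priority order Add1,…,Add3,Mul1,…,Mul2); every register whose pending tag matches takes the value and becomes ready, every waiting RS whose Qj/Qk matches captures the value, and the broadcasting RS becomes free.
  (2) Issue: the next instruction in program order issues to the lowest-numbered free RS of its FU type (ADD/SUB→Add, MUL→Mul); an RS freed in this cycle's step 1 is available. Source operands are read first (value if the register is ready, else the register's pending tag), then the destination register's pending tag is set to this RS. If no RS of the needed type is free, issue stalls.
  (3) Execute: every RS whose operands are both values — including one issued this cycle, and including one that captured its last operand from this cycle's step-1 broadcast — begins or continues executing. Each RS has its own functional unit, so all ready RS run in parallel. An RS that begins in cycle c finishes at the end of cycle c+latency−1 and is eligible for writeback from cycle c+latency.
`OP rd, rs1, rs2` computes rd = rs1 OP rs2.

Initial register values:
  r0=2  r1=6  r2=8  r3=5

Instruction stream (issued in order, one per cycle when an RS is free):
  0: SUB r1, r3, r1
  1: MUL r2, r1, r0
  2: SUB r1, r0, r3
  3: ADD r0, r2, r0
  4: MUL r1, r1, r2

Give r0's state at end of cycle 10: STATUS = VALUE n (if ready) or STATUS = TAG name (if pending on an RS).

  c1: issue SUB r1<-Add1  regs: r0:2,r1:Add1,r2:8,r3:5
  c2: issue MUL r2<-Mul1  regs: r0:2,r1:Add1,r2:Mul1,r3:5
  c3: CDB Add1=-1; issue SUB r1<-Add1  regs: r0:2,r1:Add1,r2:Mul1,r3:5
  c4: issue ADD r0<-Add2  regs: r0:Add2,r1:Add1,r2:Mul1,r3:5
  c5: CDB Add1=-3; issue MUL r1<-Mul2  regs: r0:Add2,r1:Mul2,r2:Mul1,r3:5
  c6: -  regs: r0:Add2,r1:Mul2,r2:Mul1,r3:5
  c7: CDB Mul1=-2  regs: r0:Add2,r1:Mul2,r2:-2,r3:5
  c8: -  regs: r0:Add2,r1:Mul2,r2:-2,r3:5
  c9: CDB Add2=0  regs: r0:0,r1:Mul2,r2:-2,r3:5
  c10: -  regs: r0:0,r1:Mul2,r2:-2,r3:5

STATUS = VALUE 0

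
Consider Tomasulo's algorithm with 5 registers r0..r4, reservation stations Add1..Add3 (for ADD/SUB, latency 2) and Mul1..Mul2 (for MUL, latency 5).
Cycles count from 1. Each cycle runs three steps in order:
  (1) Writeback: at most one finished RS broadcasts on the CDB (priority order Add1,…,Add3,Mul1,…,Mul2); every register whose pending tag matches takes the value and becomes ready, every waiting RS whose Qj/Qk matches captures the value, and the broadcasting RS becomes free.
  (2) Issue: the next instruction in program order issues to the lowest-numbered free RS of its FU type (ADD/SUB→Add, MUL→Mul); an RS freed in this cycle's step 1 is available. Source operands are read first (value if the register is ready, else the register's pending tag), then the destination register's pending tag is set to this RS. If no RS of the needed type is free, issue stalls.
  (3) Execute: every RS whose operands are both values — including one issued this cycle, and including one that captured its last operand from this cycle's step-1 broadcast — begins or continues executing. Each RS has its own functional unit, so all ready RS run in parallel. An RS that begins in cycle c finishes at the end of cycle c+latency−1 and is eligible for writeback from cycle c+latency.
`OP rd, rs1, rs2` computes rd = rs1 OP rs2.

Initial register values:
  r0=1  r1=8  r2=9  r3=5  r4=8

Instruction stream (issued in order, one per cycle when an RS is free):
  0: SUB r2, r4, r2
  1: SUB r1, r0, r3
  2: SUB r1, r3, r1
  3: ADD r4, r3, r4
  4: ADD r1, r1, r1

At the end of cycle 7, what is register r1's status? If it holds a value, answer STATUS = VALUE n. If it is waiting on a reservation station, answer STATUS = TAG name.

  c1: issue SUB r2<-Add1  regs: r0:1,r1:8,r2:Add1,r3:5,r4:8
  c2: issue SUB r1<-Add2  regs: r0:1,r1:Add2,r2:Add1,r3:5,r4:8
  c3: CDB Add1=-1; issue SUB r1<-Add1  regs: r0:1,r1:Add1,r2:-1,r3:5,r4:8
  c4: CDB Add2=-4; issue ADD r4<-Add2  regs: r0:1,r1:Add1,r2:-1,r3:5,r4:Add2
  c5: issue ADD r1<-Add3  regs: r0:1,r1:Add3,r2:-1,r3:5,r4:Add2
  c6: CDB Add1=9  regs: r0:1,r1:Add3,r2:-1,r3:5,r4:Add2
  c7: CDB Add2=13  regs: r0:1,r1:Add3,r2:-1,r3:5,r4:13

STATUS = TAG Add3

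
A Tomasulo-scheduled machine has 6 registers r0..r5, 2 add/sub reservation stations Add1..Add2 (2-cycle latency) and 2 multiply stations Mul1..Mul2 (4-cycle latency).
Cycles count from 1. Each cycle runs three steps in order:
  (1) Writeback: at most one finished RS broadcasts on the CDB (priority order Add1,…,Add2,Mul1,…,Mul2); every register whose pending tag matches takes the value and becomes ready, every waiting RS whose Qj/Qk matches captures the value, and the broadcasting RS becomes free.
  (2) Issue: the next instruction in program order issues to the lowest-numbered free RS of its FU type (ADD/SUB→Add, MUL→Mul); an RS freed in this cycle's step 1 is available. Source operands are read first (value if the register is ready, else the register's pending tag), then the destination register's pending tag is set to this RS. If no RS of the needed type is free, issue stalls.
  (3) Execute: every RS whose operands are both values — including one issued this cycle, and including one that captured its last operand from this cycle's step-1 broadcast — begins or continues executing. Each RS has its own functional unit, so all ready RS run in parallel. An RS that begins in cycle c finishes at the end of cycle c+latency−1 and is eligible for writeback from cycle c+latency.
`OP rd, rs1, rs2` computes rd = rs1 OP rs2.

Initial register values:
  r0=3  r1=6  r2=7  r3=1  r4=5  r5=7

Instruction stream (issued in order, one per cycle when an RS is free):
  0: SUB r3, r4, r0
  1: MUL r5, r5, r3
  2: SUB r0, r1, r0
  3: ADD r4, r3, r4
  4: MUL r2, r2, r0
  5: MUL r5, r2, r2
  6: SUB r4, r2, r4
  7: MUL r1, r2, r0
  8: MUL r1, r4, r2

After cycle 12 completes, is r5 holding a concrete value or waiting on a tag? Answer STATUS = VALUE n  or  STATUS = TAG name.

STATUS = TAG Mul1

cycle 1: issue SUB r3<-Add1 // r0:3,r1:6,r2:7,r3:Add1,r4:5,r5:7
cycle 2: issue MUL r5<-Mul1 // r0:3,r1:6,r2:7,r3:Add1,r4:5,r5:Mul1
cycle 3: CDB Add1=2; issue SUB r0<-Add1 // r0:Add1,r1:6,r2:7,r3:2,r4:5,r5:Mul1
cycle 4: issue ADD r4<-Add2 // r0:Add1,r1:6,r2:7,r3:2,r4:Add2,r5:Mul1
cycle 5: CDB Add1=3; issue MUL r2<-Mul2 // r0:3,r1:6,r2:Mul2,r3:2,r4:Add2,r5:Mul1
cycle 6: CDB Add2=7; stall // r0:3,r1:6,r2:Mul2,r3:2,r4:7,r5:Mul1
cycle 7: CDB Mul1=14; issue MUL r5<-Mul1 // r0:3,r1:6,r2:Mul2,r3:2,r4:7,r5:Mul1
cycle 8: issue SUB r4<-Add1 // r0:3,r1:6,r2:Mul2,r3:2,r4:Add1,r5:Mul1
cycle 9: CDB Mul2=21; issue MUL r1<-Mul2 // r0:3,r1:Mul2,r2:21,r3:2,r4:Add1,r5:Mul1
cycle 10: stall // r0:3,r1:Mul2,r2:21,r3:2,r4:Add1,r5:Mul1
cycle 11: CDB Add1=14; stall // r0:3,r1:Mul2,r2:21,r3:2,r4:14,r5:Mul1
cycle 12: stall // r0:3,r1:Mul2,r2:21,r3:2,r4:14,r5:Mul1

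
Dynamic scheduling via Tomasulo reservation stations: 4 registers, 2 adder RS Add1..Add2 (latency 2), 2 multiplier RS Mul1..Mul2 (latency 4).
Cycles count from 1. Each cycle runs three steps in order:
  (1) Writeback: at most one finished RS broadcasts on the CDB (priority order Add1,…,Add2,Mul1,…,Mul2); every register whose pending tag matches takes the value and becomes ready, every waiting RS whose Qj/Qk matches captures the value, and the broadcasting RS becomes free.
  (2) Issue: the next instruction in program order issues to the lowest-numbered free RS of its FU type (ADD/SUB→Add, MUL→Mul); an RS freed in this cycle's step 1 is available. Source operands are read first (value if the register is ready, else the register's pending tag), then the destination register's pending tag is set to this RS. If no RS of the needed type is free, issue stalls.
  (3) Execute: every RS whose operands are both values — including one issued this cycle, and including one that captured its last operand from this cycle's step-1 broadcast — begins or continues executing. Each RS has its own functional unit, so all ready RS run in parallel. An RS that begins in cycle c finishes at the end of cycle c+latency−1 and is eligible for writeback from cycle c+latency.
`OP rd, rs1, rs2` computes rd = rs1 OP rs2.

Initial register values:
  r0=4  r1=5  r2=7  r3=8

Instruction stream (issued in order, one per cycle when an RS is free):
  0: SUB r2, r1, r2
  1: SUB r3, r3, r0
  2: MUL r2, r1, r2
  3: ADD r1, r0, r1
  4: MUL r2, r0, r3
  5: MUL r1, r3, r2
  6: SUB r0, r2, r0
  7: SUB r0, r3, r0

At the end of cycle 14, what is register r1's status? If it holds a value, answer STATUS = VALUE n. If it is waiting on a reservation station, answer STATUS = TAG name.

  c1: issue SUB r2<-Add1  regs: r0:4,r1:5,r2:Add1,r3:8
  c2: issue SUB r3<-Add2  regs: r0:4,r1:5,r2:Add1,r3:Add2
  c3: CDB Add1=-2; issue MUL r2<-Mul1  regs: r0:4,r1:5,r2:Mul1,r3:Add2
  c4: CDB Add2=4; issue ADD r1<-Add1  regs: r0:4,r1:Add1,r2:Mul1,r3:4
  c5: issue MUL r2<-Mul2  regs: r0:4,r1:Add1,r2:Mul2,r3:4
  c6: CDB Add1=9; stall  regs: r0:4,r1:9,r2:Mul2,r3:4
  c7: CDB Mul1=-10; issue MUL r1<-Mul1  regs: r0:4,r1:Mul1,r2:Mul2,r3:4
  c8: issue SUB r0<-Add1  regs: r0:Add1,r1:Mul1,r2:Mul2,r3:4
  c9: CDB Mul2=16; issue SUB r0<-Add2  regs: r0:Add2,r1:Mul1,r2:16,r3:4
  c10: -  regs: r0:Add2,r1:Mul1,r2:16,r3:4
  c11: CDB Add1=12  regs: r0:Add2,r1:Mul1,r2:16,r3:4
  c12: -  regs: r0:Add2,r1:Mul1,r2:16,r3:4
  c13: CDB Add2=-8  regs: r0:-8,r1:Mul1,r2:16,r3:4
  c14: CDB Mul1=64  regs: r0:-8,r1:64,r2:16,r3:4

STATUS = VALUE 64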